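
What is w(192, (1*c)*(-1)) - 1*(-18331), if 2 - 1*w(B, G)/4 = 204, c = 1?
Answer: 17523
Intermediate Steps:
w(B, G) = -808 (w(B, G) = 8 - 4*204 = 8 - 816 = -808)
w(192, (1*c)*(-1)) - 1*(-18331) = -808 - 1*(-18331) = -808 + 18331 = 17523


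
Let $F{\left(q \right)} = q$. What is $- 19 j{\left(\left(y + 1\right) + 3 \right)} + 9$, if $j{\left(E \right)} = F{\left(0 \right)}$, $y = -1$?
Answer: $9$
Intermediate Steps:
$j{\left(E \right)} = 0$
$- 19 j{\left(\left(y + 1\right) + 3 \right)} + 9 = \left(-19\right) 0 + 9 = 0 + 9 = 9$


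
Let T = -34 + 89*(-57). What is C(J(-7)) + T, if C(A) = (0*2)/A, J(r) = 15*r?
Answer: -5107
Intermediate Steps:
C(A) = 0 (C(A) = 0/A = 0)
T = -5107 (T = -34 - 5073 = -5107)
C(J(-7)) + T = 0 - 5107 = -5107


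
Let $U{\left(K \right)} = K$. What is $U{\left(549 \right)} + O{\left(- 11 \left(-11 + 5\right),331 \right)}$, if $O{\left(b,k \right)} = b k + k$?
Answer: $22726$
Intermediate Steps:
$O{\left(b,k \right)} = k + b k$
$U{\left(549 \right)} + O{\left(- 11 \left(-11 + 5\right),331 \right)} = 549 + 331 \left(1 - 11 \left(-11 + 5\right)\right) = 549 + 331 \left(1 - -66\right) = 549 + 331 \left(1 + 66\right) = 549 + 331 \cdot 67 = 549 + 22177 = 22726$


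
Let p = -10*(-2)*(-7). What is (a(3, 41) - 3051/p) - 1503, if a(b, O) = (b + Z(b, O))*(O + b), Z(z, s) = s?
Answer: 63671/140 ≈ 454.79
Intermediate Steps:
a(b, O) = (O + b)² (a(b, O) = (b + O)*(O + b) = (O + b)*(O + b) = (O + b)²)
p = -140 (p = 20*(-7) = -140)
(a(3, 41) - 3051/p) - 1503 = ((41² + 3² + 2*41*3) - 3051/(-140)) - 1503 = ((1681 + 9 + 246) - 3051*(-1/140)) - 1503 = (1936 + 3051/140) - 1503 = 274091/140 - 1503 = 63671/140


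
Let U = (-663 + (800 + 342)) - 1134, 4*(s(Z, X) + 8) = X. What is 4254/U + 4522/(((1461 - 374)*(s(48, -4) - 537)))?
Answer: -180551387/27767415 ≈ -6.5023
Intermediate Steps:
s(Z, X) = -8 + X/4
U = -655 (U = (-663 + 1142) - 1134 = 479 - 1134 = -655)
4254/U + 4522/(((1461 - 374)*(s(48, -4) - 537))) = 4254/(-655) + 4522/(((1461 - 374)*((-8 + (¼)*(-4)) - 537))) = 4254*(-1/655) + 4522/((1087*((-8 - 1) - 537))) = -4254/655 + 4522/((1087*(-9 - 537))) = -4254/655 + 4522/((1087*(-546))) = -4254/655 + 4522/(-593502) = -4254/655 + 4522*(-1/593502) = -4254/655 - 323/42393 = -180551387/27767415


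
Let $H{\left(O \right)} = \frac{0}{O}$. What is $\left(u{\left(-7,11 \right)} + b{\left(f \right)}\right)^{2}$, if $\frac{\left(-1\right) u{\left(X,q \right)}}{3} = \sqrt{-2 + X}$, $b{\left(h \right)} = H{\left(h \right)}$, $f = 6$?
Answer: $-81$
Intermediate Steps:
$H{\left(O \right)} = 0$
$b{\left(h \right)} = 0$
$u{\left(X,q \right)} = - 3 \sqrt{-2 + X}$
$\left(u{\left(-7,11 \right)} + b{\left(f \right)}\right)^{2} = \left(- 3 \sqrt{-2 - 7} + 0\right)^{2} = \left(- 3 \sqrt{-9} + 0\right)^{2} = \left(- 3 \cdot 3 i + 0\right)^{2} = \left(- 9 i + 0\right)^{2} = \left(- 9 i\right)^{2} = -81$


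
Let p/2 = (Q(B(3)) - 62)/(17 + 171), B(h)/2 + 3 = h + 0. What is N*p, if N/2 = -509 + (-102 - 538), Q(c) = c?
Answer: 71238/47 ≈ 1515.7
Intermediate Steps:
B(h) = -6 + 2*h (B(h) = -6 + 2*(h + 0) = -6 + 2*h)
p = -31/47 (p = 2*(((-6 + 2*3) - 62)/(17 + 171)) = 2*(((-6 + 6) - 62)/188) = 2*((0 - 62)*(1/188)) = 2*(-62*1/188) = 2*(-31/94) = -31/47 ≈ -0.65957)
N = -2298 (N = 2*(-509 + (-102 - 538)) = 2*(-509 - 640) = 2*(-1149) = -2298)
N*p = -2298*(-31/47) = 71238/47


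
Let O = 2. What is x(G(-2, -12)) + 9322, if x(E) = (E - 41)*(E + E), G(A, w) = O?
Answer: 9166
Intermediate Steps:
G(A, w) = 2
x(E) = 2*E*(-41 + E) (x(E) = (-41 + E)*(2*E) = 2*E*(-41 + E))
x(G(-2, -12)) + 9322 = 2*2*(-41 + 2) + 9322 = 2*2*(-39) + 9322 = -156 + 9322 = 9166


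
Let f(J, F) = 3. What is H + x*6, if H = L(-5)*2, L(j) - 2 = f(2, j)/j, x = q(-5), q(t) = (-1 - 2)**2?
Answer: 284/5 ≈ 56.800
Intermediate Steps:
q(t) = 9 (q(t) = (-3)**2 = 9)
x = 9
L(j) = 2 + 3/j
H = 14/5 (H = (2 + 3/(-5))*2 = (2 + 3*(-1/5))*2 = (2 - 3/5)*2 = (7/5)*2 = 14/5 ≈ 2.8000)
H + x*6 = 14/5 + 9*6 = 14/5 + 54 = 284/5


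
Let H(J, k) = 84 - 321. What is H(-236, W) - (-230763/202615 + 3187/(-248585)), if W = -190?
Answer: -2375796168463/10073409955 ≈ -235.85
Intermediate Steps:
H(J, k) = -237
H(-236, W) - (-230763/202615 + 3187/(-248585)) = -237 - (-230763/202615 + 3187/(-248585)) = -237 - (-230763*1/202615 + 3187*(-1/248585)) = -237 - (-230763/202615 - 3187/248585) = -237 - 1*(-11601990872/10073409955) = -237 + 11601990872/10073409955 = -2375796168463/10073409955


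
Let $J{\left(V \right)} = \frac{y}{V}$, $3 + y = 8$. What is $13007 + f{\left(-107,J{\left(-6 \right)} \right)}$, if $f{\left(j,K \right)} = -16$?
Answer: $12991$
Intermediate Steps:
$y = 5$ ($y = -3 + 8 = 5$)
$J{\left(V \right)} = \frac{5}{V}$
$13007 + f{\left(-107,J{\left(-6 \right)} \right)} = 13007 - 16 = 12991$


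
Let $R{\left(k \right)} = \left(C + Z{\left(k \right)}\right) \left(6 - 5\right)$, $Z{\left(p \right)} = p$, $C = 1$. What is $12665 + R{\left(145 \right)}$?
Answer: $12811$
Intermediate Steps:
$R{\left(k \right)} = 1 + k$ ($R{\left(k \right)} = \left(1 + k\right) \left(6 - 5\right) = \left(1 + k\right) 1 = 1 + k$)
$12665 + R{\left(145 \right)} = 12665 + \left(1 + 145\right) = 12665 + 146 = 12811$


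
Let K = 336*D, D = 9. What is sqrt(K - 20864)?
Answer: 4*I*sqrt(1115) ≈ 133.57*I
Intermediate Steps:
K = 3024 (K = 336*9 = 3024)
sqrt(K - 20864) = sqrt(3024 - 20864) = sqrt(-17840) = 4*I*sqrt(1115)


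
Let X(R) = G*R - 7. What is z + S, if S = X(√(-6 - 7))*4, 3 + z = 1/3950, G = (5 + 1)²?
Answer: -122449/3950 + 144*I*√13 ≈ -31.0 + 519.2*I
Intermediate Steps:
G = 36 (G = 6² = 36)
X(R) = -7 + 36*R (X(R) = 36*R - 7 = -7 + 36*R)
z = -11849/3950 (z = -3 + 1/3950 = -11849/3950 ≈ -2.9997)
S = -28 + 144*I*√13 (S = (-7 + 36*√(-6 - 7))*4 = (-7 + 36*√(-13))*4 = (-7 + 36*(I*√13))*4 = (-7 + 36*I*√13)*4 = -28 + 144*I*√13 ≈ -28.0 + 519.2*I)
z + S = -11849/3950 + (-28 + 144*I*√13) = -122449/3950 + 144*I*√13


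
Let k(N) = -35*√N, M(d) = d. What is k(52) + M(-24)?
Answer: -24 - 70*√13 ≈ -276.39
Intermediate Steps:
k(52) + M(-24) = -70*√13 - 24 = -24 - 70*√13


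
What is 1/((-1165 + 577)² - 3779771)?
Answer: -1/3434027 ≈ -2.9120e-7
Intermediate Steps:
1/((-1165 + 577)² - 3779771) = 1/((-588)² - 3779771) = 1/(345744 - 3779771) = 1/(-3434027) = -1/3434027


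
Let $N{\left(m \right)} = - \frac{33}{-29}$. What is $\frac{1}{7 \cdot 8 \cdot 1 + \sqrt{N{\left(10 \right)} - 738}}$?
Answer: $\frac{1624}{112313} - \frac{i \sqrt{619701}}{112313} \approx 0.01446 - 0.0070091 i$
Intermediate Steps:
$N{\left(m \right)} = \frac{33}{29}$ ($N{\left(m \right)} = \left(-33\right) \left(- \frac{1}{29}\right) = \frac{33}{29}$)
$\frac{1}{7 \cdot 8 \cdot 1 + \sqrt{N{\left(10 \right)} - 738}} = \frac{1}{7 \cdot 8 \cdot 1 + \sqrt{\frac{33}{29} - 738}} = \frac{1}{56 \cdot 1 + \sqrt{- \frac{21369}{29}}} = \frac{1}{56 + \frac{i \sqrt{619701}}{29}}$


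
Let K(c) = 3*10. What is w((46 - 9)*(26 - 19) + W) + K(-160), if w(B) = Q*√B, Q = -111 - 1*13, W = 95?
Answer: 30 - 124*√354 ≈ -2303.0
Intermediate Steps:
K(c) = 30
Q = -124 (Q = -111 - 13 = -124)
w(B) = -124*√B
w((46 - 9)*(26 - 19) + W) + K(-160) = -124*√((46 - 9)*(26 - 19) + 95) + 30 = -124*√(37*7 + 95) + 30 = -124*√(259 + 95) + 30 = -124*√354 + 30 = 30 - 124*√354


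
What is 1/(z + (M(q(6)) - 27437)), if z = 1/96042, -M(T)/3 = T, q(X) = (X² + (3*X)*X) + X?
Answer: -96042/2678323253 ≈ -3.5859e-5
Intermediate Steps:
q(X) = X + 4*X² (q(X) = (X² + 3*X²) + X = 4*X² + X = X + 4*X²)
M(T) = -3*T
z = 1/96042 ≈ 1.0412e-5
1/(z + (M(q(6)) - 27437)) = 1/(1/96042 + (-18*(1 + 4*6) - 27437)) = 1/(1/96042 + (-18*(1 + 24) - 27437)) = 1/(1/96042 + (-18*25 - 27437)) = 1/(1/96042 + (-3*150 - 27437)) = 1/(1/96042 + (-450 - 27437)) = 1/(1/96042 - 27887) = 1/(-2678323253/96042) = -96042/2678323253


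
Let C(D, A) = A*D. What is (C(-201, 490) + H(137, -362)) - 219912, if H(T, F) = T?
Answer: -318265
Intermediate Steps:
(C(-201, 490) + H(137, -362)) - 219912 = (490*(-201) + 137) - 219912 = (-98490 + 137) - 219912 = -98353 - 219912 = -318265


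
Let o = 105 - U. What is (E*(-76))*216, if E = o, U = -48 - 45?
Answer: -3250368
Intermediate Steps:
U = -93
o = 198 (o = 105 - 1*(-93) = 105 + 93 = 198)
E = 198
(E*(-76))*216 = (198*(-76))*216 = -15048*216 = -3250368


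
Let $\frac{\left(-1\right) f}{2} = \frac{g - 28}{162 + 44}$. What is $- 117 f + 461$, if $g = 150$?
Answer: $\frac{61757}{103} \approx 599.58$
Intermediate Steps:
$f = - \frac{122}{103}$ ($f = - 2 \frac{150 - 28}{162 + 44} = - 2 \cdot \frac{122}{206} = - 2 \cdot 122 \cdot \frac{1}{206} = \left(-2\right) \frac{61}{103} = - \frac{122}{103} \approx -1.1845$)
$- 117 f + 461 = \left(-117\right) \left(- \frac{122}{103}\right) + 461 = \frac{14274}{103} + 461 = \frac{61757}{103}$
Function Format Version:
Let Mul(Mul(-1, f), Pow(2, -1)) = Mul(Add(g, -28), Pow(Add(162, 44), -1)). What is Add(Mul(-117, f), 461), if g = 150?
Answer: Rational(61757, 103) ≈ 599.58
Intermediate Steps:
f = Rational(-122, 103) (f = Mul(-2, Mul(Add(150, -28), Pow(Add(162, 44), -1))) = Mul(-2, Mul(122, Pow(206, -1))) = Mul(-2, Mul(122, Rational(1, 206))) = Mul(-2, Rational(61, 103)) = Rational(-122, 103) ≈ -1.1845)
Add(Mul(-117, f), 461) = Add(Mul(-117, Rational(-122, 103)), 461) = Add(Rational(14274, 103), 461) = Rational(61757, 103)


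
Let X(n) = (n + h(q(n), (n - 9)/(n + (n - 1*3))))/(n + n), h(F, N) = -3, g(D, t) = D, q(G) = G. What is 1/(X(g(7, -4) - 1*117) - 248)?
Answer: -220/54447 ≈ -0.0040406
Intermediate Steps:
X(n) = (-3 + n)/(2*n) (X(n) = (n - 3)/(n + n) = (-3 + n)/((2*n)) = (-3 + n)*(1/(2*n)) = (-3 + n)/(2*n))
1/(X(g(7, -4) - 1*117) - 248) = 1/((-3 + (7 - 1*117))/(2*(7 - 1*117)) - 248) = 1/((-3 + (7 - 117))/(2*(7 - 117)) - 248) = 1/((1/2)*(-3 - 110)/(-110) - 248) = 1/((1/2)*(-1/110)*(-113) - 248) = 1/(113/220 - 248) = 1/(-54447/220) = -220/54447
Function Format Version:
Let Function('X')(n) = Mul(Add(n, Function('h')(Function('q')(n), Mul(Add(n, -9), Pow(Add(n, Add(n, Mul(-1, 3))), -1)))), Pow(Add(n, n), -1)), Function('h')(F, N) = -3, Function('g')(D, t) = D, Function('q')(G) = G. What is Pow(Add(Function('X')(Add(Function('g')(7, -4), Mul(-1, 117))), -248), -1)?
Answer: Rational(-220, 54447) ≈ -0.0040406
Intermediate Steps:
Function('X')(n) = Mul(Rational(1, 2), Pow(n, -1), Add(-3, n)) (Function('X')(n) = Mul(Add(n, -3), Pow(Add(n, n), -1)) = Mul(Add(-3, n), Pow(Mul(2, n), -1)) = Mul(Add(-3, n), Mul(Rational(1, 2), Pow(n, -1))) = Mul(Rational(1, 2), Pow(n, -1), Add(-3, n)))
Pow(Add(Function('X')(Add(Function('g')(7, -4), Mul(-1, 117))), -248), -1) = Pow(Add(Mul(Rational(1, 2), Pow(Add(7, Mul(-1, 117)), -1), Add(-3, Add(7, Mul(-1, 117)))), -248), -1) = Pow(Add(Mul(Rational(1, 2), Pow(Add(7, -117), -1), Add(-3, Add(7, -117))), -248), -1) = Pow(Add(Mul(Rational(1, 2), Pow(-110, -1), Add(-3, -110)), -248), -1) = Pow(Add(Mul(Rational(1, 2), Rational(-1, 110), -113), -248), -1) = Pow(Add(Rational(113, 220), -248), -1) = Pow(Rational(-54447, 220), -1) = Rational(-220, 54447)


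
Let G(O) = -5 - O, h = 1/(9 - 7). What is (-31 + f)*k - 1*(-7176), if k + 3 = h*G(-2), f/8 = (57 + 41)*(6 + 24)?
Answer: -197049/2 ≈ -98525.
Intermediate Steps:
h = ½ (h = 1/2 = ½ ≈ 0.50000)
f = 23520 (f = 8*((57 + 41)*(6 + 24)) = 8*(98*30) = 8*2940 = 23520)
k = -9/2 (k = -3 + (-5 - 1*(-2))/2 = -3 + (-5 + 2)/2 = -3 + (½)*(-3) = -3 - 3/2 = -9/2 ≈ -4.5000)
(-31 + f)*k - 1*(-7176) = (-31 + 23520)*(-9/2) - 1*(-7176) = 23489*(-9/2) + 7176 = -211401/2 + 7176 = -197049/2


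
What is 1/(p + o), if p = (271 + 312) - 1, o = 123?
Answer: 1/705 ≈ 0.0014184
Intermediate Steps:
p = 582 (p = 583 - 1 = 582)
1/(p + o) = 1/(582 + 123) = 1/705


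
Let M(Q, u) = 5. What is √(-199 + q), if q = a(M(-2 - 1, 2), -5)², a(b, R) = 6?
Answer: I*√163 ≈ 12.767*I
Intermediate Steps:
q = 36 (q = 6² = 36)
√(-199 + q) = √(-199 + 36) = √(-163) = I*√163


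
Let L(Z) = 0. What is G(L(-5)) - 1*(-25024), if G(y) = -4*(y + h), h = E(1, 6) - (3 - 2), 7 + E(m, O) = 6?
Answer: 25032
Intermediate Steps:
E(m, O) = -1 (E(m, O) = -7 + 6 = -1)
h = -2 (h = -1 - (3 - 2) = -1 - 1*1 = -1 - 1 = -2)
G(y) = 8 - 4*y (G(y) = -4*(y - 2) = -4*(-2 + y) = 8 - 4*y)
G(L(-5)) - 1*(-25024) = (8 - 4*0) - 1*(-25024) = (8 + 0) + 25024 = 8 + 25024 = 25032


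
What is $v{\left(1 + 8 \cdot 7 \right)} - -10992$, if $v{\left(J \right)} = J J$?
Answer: $14241$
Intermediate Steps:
$v{\left(J \right)} = J^{2}$
$v{\left(1 + 8 \cdot 7 \right)} - -10992 = \left(1 + 8 \cdot 7\right)^{2} - -10992 = \left(1 + 56\right)^{2} + 10992 = 57^{2} + 10992 = 3249 + 10992 = 14241$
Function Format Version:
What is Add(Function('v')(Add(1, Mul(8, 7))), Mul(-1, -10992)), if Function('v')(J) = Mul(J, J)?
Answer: 14241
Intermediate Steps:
Function('v')(J) = Pow(J, 2)
Add(Function('v')(Add(1, Mul(8, 7))), Mul(-1, -10992)) = Add(Pow(Add(1, Mul(8, 7)), 2), Mul(-1, -10992)) = Add(Pow(Add(1, 56), 2), 10992) = Add(Pow(57, 2), 10992) = Add(3249, 10992) = 14241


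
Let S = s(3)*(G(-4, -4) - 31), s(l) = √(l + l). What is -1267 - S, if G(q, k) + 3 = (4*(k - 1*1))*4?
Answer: -1267 + 114*√6 ≈ -987.76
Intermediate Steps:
G(q, k) = -19 + 16*k (G(q, k) = -3 + (4*(k - 1*1))*4 = -3 + (4*(k - 1))*4 = -3 + (4*(-1 + k))*4 = -3 + (-4 + 4*k)*4 = -3 + (-16 + 16*k) = -19 + 16*k)
s(l) = √2*√l (s(l) = √(2*l) = √2*√l)
S = -114*√6 (S = (√2*√3)*((-19 + 16*(-4)) - 31) = √6*((-19 - 64) - 31) = √6*(-83 - 31) = √6*(-114) = -114*√6 ≈ -279.24)
-1267 - S = -1267 - (-114)*√6 = -1267 + 114*√6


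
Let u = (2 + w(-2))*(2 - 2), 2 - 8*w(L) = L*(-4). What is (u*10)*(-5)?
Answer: 0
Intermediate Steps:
w(L) = ¼ + L/2 (w(L) = ¼ - L*(-4)/8 = ¼ - (-1)*L/2 = ¼ + L/2)
u = 0 (u = (2 + (¼ + (½)*(-2)))*(2 - 2) = (2 + (¼ - 1))*0 = (2 - ¾)*0 = (5/4)*0 = 0)
(u*10)*(-5) = (0*10)*(-5) = 0*(-5) = 0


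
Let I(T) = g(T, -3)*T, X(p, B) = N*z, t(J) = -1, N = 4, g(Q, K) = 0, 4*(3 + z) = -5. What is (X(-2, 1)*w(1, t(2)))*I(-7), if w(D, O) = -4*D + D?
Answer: 0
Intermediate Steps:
z = -17/4 (z = -3 + (¼)*(-5) = -3 - 5/4 = -17/4 ≈ -4.2500)
X(p, B) = -17 (X(p, B) = 4*(-17/4) = -17)
w(D, O) = -3*D
I(T) = 0 (I(T) = 0*T = 0)
(X(-2, 1)*w(1, t(2)))*I(-7) = -(-51)*0 = -17*(-3)*0 = 51*0 = 0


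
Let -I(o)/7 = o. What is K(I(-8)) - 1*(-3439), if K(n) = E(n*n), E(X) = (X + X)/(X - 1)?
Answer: 10787537/3135 ≈ 3441.0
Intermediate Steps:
I(o) = -7*o
E(X) = 2*X/(-1 + X) (E(X) = (2*X)/(-1 + X) = 2*X/(-1 + X))
K(n) = 2*n**2/(-1 + n**2) (K(n) = 2*(n*n)/(-1 + n*n) = 2*n**2/(-1 + n**2))
K(I(-8)) - 1*(-3439) = 2*(-7*(-8))**2/(-1 + (-7*(-8))**2) - 1*(-3439) = 2*56**2/(-1 + 56**2) + 3439 = 2*3136/(-1 + 3136) + 3439 = 2*3136/3135 + 3439 = 2*3136*(1/3135) + 3439 = 6272/3135 + 3439 = 10787537/3135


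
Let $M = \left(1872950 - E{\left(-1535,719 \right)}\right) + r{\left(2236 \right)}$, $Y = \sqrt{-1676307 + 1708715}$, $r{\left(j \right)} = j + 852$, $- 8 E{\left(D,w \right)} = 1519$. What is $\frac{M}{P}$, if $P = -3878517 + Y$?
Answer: $- \frac{58215853672491}{120343152695048} - \frac{15009823 \sqrt{8102}}{60171576347524} \approx -0.48377$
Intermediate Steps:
$E{\left(D,w \right)} = - \frac{1519}{8}$ ($E{\left(D,w \right)} = \left(- \frac{1}{8}\right) 1519 = - \frac{1519}{8}$)
$r{\left(j \right)} = 852 + j$
$Y = 2 \sqrt{8102}$ ($Y = \sqrt{32408} = 2 \sqrt{8102} \approx 180.02$)
$P = -3878517 + 2 \sqrt{8102} \approx -3.8783 \cdot 10^{6}$
$M = \frac{15009823}{8}$ ($M = \left(1872950 - - \frac{1519}{8}\right) + \left(852 + 2236\right) = \left(1872950 + \frac{1519}{8}\right) + 3088 = \frac{14985119}{8} + 3088 = \frac{15009823}{8} \approx 1.8762 \cdot 10^{6}$)
$\frac{M}{P} = \frac{15009823}{8 \left(-3878517 + 2 \sqrt{8102}\right)}$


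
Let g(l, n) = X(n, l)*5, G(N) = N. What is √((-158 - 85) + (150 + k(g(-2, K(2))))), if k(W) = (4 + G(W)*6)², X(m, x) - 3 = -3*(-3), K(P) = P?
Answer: √132403 ≈ 363.87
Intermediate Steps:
X(m, x) = 12 (X(m, x) = 3 - 3*(-3) = 3 + 9 = 12)
g(l, n) = 60 (g(l, n) = 12*5 = 60)
k(W) = (4 + 6*W)² (k(W) = (4 + W*6)² = (4 + 6*W)²)
√((-158 - 85) + (150 + k(g(-2, K(2))))) = √((-158 - 85) + (150 + 4*(2 + 3*60)²)) = √(-243 + (150 + 4*(2 + 180)²)) = √(-243 + (150 + 4*182²)) = √(-243 + (150 + 4*33124)) = √(-243 + (150 + 132496)) = √(-243 + 132646) = √132403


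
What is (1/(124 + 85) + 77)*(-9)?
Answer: -144846/209 ≈ -693.04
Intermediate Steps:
(1/(124 + 85) + 77)*(-9) = (1/209 + 77)*(-9) = (16094/209)*(-9) = -144846/209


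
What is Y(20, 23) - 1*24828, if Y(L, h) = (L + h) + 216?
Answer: -24569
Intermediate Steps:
Y(L, h) = 216 + L + h
Y(20, 23) - 1*24828 = (216 + 20 + 23) - 1*24828 = 259 - 24828 = -24569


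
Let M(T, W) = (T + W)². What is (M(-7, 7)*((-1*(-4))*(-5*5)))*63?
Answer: 0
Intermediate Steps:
(M(-7, 7)*((-1*(-4))*(-5*5)))*63 = ((-7 + 7)²*((-1*(-4))*(-5*5)))*63 = (0²*(4*(-25)))*63 = (0*(-100))*63 = 0*63 = 0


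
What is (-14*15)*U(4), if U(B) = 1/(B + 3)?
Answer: -30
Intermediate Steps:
U(B) = 1/(3 + B)
(-14*15)*U(4) = (-14*15)/(3 + 4) = -210/7 = -210*1/7 = -30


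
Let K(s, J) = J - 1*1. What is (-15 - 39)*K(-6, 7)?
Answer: -324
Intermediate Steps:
K(s, J) = -1 + J (K(s, J) = J - 1 = -1 + J)
(-15 - 39)*K(-6, 7) = (-15 - 39)*(-1 + 7) = -54*6 = -324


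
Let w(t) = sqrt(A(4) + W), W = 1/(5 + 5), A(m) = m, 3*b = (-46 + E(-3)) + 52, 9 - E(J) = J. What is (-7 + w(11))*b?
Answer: -42 + 3*sqrt(410)/5 ≈ -29.851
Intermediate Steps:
E(J) = 9 - J
b = 6 (b = ((-46 + (9 - 1*(-3))) + 52)/3 = ((-46 + (9 + 3)) + 52)/3 = ((-46 + 12) + 52)/3 = (-34 + 52)/3 = (1/3)*18 = 6)
W = 1/10 ≈ 0.10000
w(t) = sqrt(410)/10 (w(t) = sqrt(4 + 1/10) = sqrt(41/10) = sqrt(410)/10)
(-7 + w(11))*b = (-7 + sqrt(410)/10)*6 = -42 + 3*sqrt(410)/5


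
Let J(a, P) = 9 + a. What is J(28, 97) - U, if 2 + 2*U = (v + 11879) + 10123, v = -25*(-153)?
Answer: -25751/2 ≈ -12876.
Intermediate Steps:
v = 3825
U = 25825/2 (U = -1 + ((3825 + 11879) + 10123)/2 = -1 + (15704 + 10123)/2 = -1 + (½)*25827 = -1 + 25827/2 = 25825/2 ≈ 12913.)
J(28, 97) - U = (9 + 28) - 1*25825/2 = 37 - 25825/2 = -25751/2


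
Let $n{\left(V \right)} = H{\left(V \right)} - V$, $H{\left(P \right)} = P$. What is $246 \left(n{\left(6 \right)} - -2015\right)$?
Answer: $495690$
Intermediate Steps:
$n{\left(V \right)} = 0$ ($n{\left(V \right)} = V - V = 0$)
$246 \left(n{\left(6 \right)} - -2015\right) = 246 \left(0 - -2015\right) = 246 \left(0 + 2015\right) = 246 \cdot 2015 = 495690$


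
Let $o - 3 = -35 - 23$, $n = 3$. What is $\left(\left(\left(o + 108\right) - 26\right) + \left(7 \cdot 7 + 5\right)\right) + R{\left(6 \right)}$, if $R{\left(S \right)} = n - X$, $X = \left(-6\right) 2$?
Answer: $96$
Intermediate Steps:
$X = -12$
$R{\left(S \right)} = 15$ ($R{\left(S \right)} = 3 - -12 = 3 + 12 = 15$)
$o = -55$ ($o = 3 - 58 = -55$)
$\left(\left(\left(o + 108\right) - 26\right) + \left(7 \cdot 7 + 5\right)\right) + R{\left(6 \right)} = \left(\left(\left(-55 + 108\right) - 26\right) + \left(7 \cdot 7 + 5\right)\right) + 15 = \left(\left(53 - 26\right) + \left(49 + 5\right)\right) + 15 = \left(27 + 54\right) + 15 = 81 + 15 = 96$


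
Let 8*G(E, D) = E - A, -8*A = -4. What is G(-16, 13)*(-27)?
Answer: 891/16 ≈ 55.688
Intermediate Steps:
A = ½ (A = -⅛*(-4) = ½ ≈ 0.50000)
G(E, D) = -1/16 + E/8 (G(E, D) = (E - 1*½)/8 = (E - ½)/8 = (-½ + E)/8 = -1/16 + E/8)
G(-16, 13)*(-27) = (-1/16 + (⅛)*(-16))*(-27) = (-1/16 - 2)*(-27) = -33/16*(-27) = 891/16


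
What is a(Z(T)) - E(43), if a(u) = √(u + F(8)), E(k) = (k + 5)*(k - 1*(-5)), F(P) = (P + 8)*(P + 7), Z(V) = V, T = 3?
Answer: -2304 + 9*√3 ≈ -2288.4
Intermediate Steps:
F(P) = (7 + P)*(8 + P) (F(P) = (8 + P)*(7 + P) = (7 + P)*(8 + P))
E(k) = (5 + k)² (E(k) = (5 + k)*(k + 5) = (5 + k)*(5 + k) = (5 + k)²)
a(u) = √(240 + u) (a(u) = √(u + (56 + 8² + 15*8)) = √(u + (56 + 64 + 120)) = √(u + 240) = √(240 + u))
a(Z(T)) - E(43) = √(240 + 3) - (5 + 43)² = √243 - 1*48² = 9*√3 - 1*2304 = 9*√3 - 2304 = -2304 + 9*√3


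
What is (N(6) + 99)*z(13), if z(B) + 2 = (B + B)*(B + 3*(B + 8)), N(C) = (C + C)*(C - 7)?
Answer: 171738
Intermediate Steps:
N(C) = 2*C*(-7 + C) (N(C) = (2*C)*(-7 + C) = 2*C*(-7 + C))
z(B) = -2 + 2*B*(24 + 4*B) (z(B) = -2 + (B + B)*(B + 3*(B + 8)) = -2 + (2*B)*(B + 3*(8 + B)) = -2 + (2*B)*(B + (24 + 3*B)) = -2 + (2*B)*(24 + 4*B) = -2 + 2*B*(24 + 4*B))
(N(6) + 99)*z(13) = (2*6*(-7 + 6) + 99)*(-2 + 8*13² + 48*13) = (2*6*(-1) + 99)*(-2 + 8*169 + 624) = (-12 + 99)*(-2 + 1352 + 624) = 87*1974 = 171738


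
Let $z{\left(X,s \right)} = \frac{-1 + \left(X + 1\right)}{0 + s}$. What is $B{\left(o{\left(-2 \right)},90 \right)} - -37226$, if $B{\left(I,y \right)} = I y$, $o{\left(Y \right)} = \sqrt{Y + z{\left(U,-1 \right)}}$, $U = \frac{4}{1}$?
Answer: $37226 + 90 i \sqrt{6} \approx 37226.0 + 220.45 i$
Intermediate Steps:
$U = 4$ ($U = 4 \cdot 1 = 4$)
$z{\left(X,s \right)} = \frac{X}{s}$ ($z{\left(X,s \right)} = \frac{-1 + \left(1 + X\right)}{s} = \frac{X}{s}$)
$o{\left(Y \right)} = \sqrt{-4 + Y}$ ($o{\left(Y \right)} = \sqrt{Y + \frac{4}{-1}} = \sqrt{Y + 4 \left(-1\right)} = \sqrt{Y - 4} = \sqrt{-4 + Y}$)
$B{\left(o{\left(-2 \right)},90 \right)} - -37226 = \sqrt{-4 - 2} \cdot 90 - -37226 = \sqrt{-6} \cdot 90 + 37226 = i \sqrt{6} \cdot 90 + 37226 = 90 i \sqrt{6} + 37226 = 37226 + 90 i \sqrt{6}$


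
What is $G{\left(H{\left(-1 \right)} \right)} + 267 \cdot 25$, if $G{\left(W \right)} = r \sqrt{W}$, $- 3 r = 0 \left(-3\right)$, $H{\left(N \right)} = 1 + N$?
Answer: $6675$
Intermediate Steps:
$r = 0$ ($r = - \frac{0 \left(-3\right)}{3} = \left(- \frac{1}{3}\right) 0 = 0$)
$G{\left(W \right)} = 0$ ($G{\left(W \right)} = 0 \sqrt{W} = 0$)
$G{\left(H{\left(-1 \right)} \right)} + 267 \cdot 25 = 0 + 267 \cdot 25 = 0 + 6675 = 6675$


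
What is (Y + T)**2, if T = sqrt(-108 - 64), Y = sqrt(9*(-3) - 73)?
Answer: -272 - 40*sqrt(43) ≈ -534.30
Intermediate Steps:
Y = 10*I (Y = sqrt(-27 - 73) = sqrt(-100) = 10*I ≈ 10.0*I)
T = 2*I*sqrt(43) (T = sqrt(-172) = 2*I*sqrt(43) ≈ 13.115*I)
(Y + T)**2 = (10*I + 2*I*sqrt(43))**2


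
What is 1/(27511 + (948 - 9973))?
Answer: 1/18486 ≈ 5.4095e-5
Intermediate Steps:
1/(27511 + (948 - 9973)) = 1/(27511 - 9025) = 1/18486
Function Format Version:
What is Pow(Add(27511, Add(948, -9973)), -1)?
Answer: Rational(1, 18486) ≈ 5.4095e-5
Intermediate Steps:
Pow(Add(27511, Add(948, -9973)), -1) = Pow(Add(27511, -9025), -1) = Pow(18486, -1) = Rational(1, 18486)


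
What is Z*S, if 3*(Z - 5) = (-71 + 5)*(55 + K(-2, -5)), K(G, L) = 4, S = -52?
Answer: 67236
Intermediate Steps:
Z = -1293 (Z = 5 + ((-71 + 5)*(55 + 4))/3 = 5 + (-66*59)/3 = 5 + (1/3)*(-3894) = 5 - 1298 = -1293)
Z*S = -1293*(-52) = 67236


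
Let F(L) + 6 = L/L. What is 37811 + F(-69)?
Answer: 37806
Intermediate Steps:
F(L) = -5 (F(L) = -6 + L/L = -6 + 1 = -5)
37811 + F(-69) = 37811 - 5 = 37806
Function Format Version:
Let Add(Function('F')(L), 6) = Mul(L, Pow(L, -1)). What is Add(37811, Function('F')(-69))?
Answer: 37806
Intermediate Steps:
Function('F')(L) = -5 (Function('F')(L) = Add(-6, Mul(L, Pow(L, -1))) = Add(-6, 1) = -5)
Add(37811, Function('F')(-69)) = Add(37811, -5) = 37806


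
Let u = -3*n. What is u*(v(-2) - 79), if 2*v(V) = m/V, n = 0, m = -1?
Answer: 0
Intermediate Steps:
v(V) = -1/(2*V) (v(V) = (-1/V)/2 = -1/(2*V))
u = 0 (u = -3*0 = 0)
u*(v(-2) - 79) = 0*(-½/(-2) - 79) = 0*(-½*(-½) - 79) = 0*(¼ - 79) = 0*(-315/4) = 0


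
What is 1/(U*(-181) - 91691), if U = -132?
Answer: -1/67799 ≈ -1.4749e-5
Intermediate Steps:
1/(U*(-181) - 91691) = 1/(-132*(-181) - 91691) = 1/(23892 - 91691) = 1/(-67799) = -1/67799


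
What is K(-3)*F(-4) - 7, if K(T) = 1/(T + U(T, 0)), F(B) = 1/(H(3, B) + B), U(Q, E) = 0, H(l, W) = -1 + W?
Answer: -188/27 ≈ -6.9630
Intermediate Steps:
F(B) = 1/(-1 + 2*B) (F(B) = 1/((-1 + B) + B) = 1/(-1 + 2*B))
K(T) = 1/T (K(T) = 1/(T + 0) = 1/T)
K(-3)*F(-4) - 7 = 1/((-3)*(-1 + 2*(-4))) - 7 = -1/(3*(-1 - 8)) - 7 = -⅓/(-9) - 7 = -⅓*(-⅑) - 7 = 1/27 - 7 = -188/27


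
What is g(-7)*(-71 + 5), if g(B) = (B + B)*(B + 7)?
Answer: 0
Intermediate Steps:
g(B) = 2*B*(7 + B) (g(B) = (2*B)*(7 + B) = 2*B*(7 + B))
g(-7)*(-71 + 5) = (2*(-7)*(7 - 7))*(-71 + 5) = (2*(-7)*0)*(-66) = 0*(-66) = 0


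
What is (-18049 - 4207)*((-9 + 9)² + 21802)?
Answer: -485225312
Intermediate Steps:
(-18049 - 4207)*((-9 + 9)² + 21802) = -22256*(0² + 21802) = -22256*(0 + 21802) = -22256*21802 = -485225312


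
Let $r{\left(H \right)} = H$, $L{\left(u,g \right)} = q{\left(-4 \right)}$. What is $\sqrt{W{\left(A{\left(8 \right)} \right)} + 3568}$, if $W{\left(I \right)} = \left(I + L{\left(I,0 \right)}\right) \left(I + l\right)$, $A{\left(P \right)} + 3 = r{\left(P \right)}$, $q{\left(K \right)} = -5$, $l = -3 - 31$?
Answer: $4 \sqrt{223} \approx 59.733$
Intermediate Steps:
$l = -34$ ($l = -3 - 31 = -34$)
$L{\left(u,g \right)} = -5$
$A{\left(P \right)} = -3 + P$
$W{\left(I \right)} = \left(-34 + I\right) \left(-5 + I\right)$ ($W{\left(I \right)} = \left(I - 5\right) \left(I - 34\right) = \left(-5 + I\right) \left(-34 + I\right) = \left(-34 + I\right) \left(-5 + I\right)$)
$\sqrt{W{\left(A{\left(8 \right)} \right)} + 3568} = \sqrt{\left(170 + \left(-3 + 8\right)^{2} - 39 \left(-3 + 8\right)\right) + 3568} = \sqrt{\left(170 + 5^{2} - 195\right) + 3568} = \sqrt{\left(170 + 25 - 195\right) + 3568} = \sqrt{0 + 3568} = \sqrt{3568} = 4 \sqrt{223}$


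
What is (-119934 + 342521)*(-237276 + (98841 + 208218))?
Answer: 15532788621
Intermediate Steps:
(-119934 + 342521)*(-237276 + (98841 + 208218)) = 222587*(-237276 + 307059) = 222587*69783 = 15532788621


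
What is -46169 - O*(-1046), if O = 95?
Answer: 53201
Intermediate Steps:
-46169 - O*(-1046) = -46169 - 95*(-1046) = -46169 - 1*(-99370) = -46169 + 99370 = 53201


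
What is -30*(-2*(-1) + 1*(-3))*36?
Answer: 1080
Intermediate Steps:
-30*(-2*(-1) + 1*(-3))*36 = -30*(2 - 3)*36 = -30*(-1)*36 = 30*36 = 1080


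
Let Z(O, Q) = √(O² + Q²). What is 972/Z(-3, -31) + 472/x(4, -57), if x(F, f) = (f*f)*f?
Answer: -472/185193 + 486*√970/485 ≈ 31.206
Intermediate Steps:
x(F, f) = f³ (x(F, f) = f²*f = f³)
972/Z(-3, -31) + 472/x(4, -57) = 972/(√((-3)² + (-31)²)) + 472/((-57)³) = 972/(√(9 + 961)) + 472/(-185193) = 972/(√970) + 472*(-1/185193) = 972*(√970/970) - 472/185193 = 486*√970/485 - 472/185193 = -472/185193 + 486*√970/485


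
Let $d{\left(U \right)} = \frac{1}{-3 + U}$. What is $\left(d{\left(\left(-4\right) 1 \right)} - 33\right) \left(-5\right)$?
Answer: $\frac{1160}{7} \approx 165.71$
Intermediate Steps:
$\left(d{\left(\left(-4\right) 1 \right)} - 33\right) \left(-5\right) = \left(\frac{1}{-3 - 4} - 33\right) \left(-5\right) = \left(\frac{1}{-7} - 33\right) \left(-5\right) = \left(- \frac{1}{7} - 33\right) \left(-5\right) = \left(- \frac{232}{7}\right) \left(-5\right) = \frac{1160}{7}$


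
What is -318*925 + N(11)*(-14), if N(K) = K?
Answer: -294304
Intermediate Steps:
-318*925 + N(11)*(-14) = -318*925 + 11*(-14) = -294150 - 154 = -294304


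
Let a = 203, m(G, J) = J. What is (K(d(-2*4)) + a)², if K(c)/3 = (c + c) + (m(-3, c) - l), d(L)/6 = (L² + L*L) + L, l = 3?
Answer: 44542276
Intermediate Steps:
d(L) = 6*L + 12*L² (d(L) = 6*((L² + L*L) + L) = 6*((L² + L²) + L) = 6*(2*L² + L) = 6*(L + 2*L²) = 6*L + 12*L²)
K(c) = -9 + 9*c (K(c) = 3*((c + c) + (c - 1*3)) = 3*(2*c + (c - 3)) = 3*(2*c + (-3 + c)) = 3*(-3 + 3*c) = -9 + 9*c)
(K(d(-2*4)) + a)² = ((-9 + 9*(6*(-2*4)*(1 + 2*(-2*4)))) + 203)² = ((-9 + 9*(6*(-8)*(1 + 2*(-8)))) + 203)² = ((-9 + 9*(6*(-8)*(1 - 16))) + 203)² = ((-9 + 9*(6*(-8)*(-15))) + 203)² = ((-9 + 9*720) + 203)² = ((-9 + 6480) + 203)² = (6471 + 203)² = 6674² = 44542276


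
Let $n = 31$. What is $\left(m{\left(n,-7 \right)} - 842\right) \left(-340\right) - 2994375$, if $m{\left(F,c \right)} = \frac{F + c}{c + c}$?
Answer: $- \frac{18952585}{7} \approx -2.7075 \cdot 10^{6}$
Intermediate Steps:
$m{\left(F,c \right)} = \frac{F + c}{2 c}$
$\left(m{\left(n,-7 \right)} - 842\right) \left(-340\right) - 2994375 = \left(\frac{31 - 7}{2 \left(-7\right)} - 842\right) \left(-340\right) - 2994375 = \left(\frac{1}{2} \left(- \frac{1}{7}\right) 24 - 842\right) \left(-340\right) - 2994375 = \left(- \frac{12}{7} - 842\right) \left(-340\right) - 2994375 = \left(- \frac{5906}{7}\right) \left(-340\right) - 2994375 = \frac{2008040}{7} - 2994375 = - \frac{18952585}{7}$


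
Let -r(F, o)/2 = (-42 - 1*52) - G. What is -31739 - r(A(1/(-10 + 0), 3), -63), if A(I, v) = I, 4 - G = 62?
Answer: -31811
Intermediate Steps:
G = -58 (G = 4 - 1*62 = 4 - 62 = -58)
r(F, o) = 72 (r(F, o) = -2*((-42 - 1*52) - 1*(-58)) = -2*((-42 - 52) + 58) = -2*(-94 + 58) = -2*(-36) = 72)
-31739 - r(A(1/(-10 + 0), 3), -63) = -31739 - 1*72 = -31739 - 72 = -31811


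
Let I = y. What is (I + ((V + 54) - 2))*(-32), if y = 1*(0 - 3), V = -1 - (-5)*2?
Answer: -1856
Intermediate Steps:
V = 9 (V = -1 - 1*(-10) = -1 + 10 = 9)
y = -3 (y = 1*(-3) = -3)
I = -3
(I + ((V + 54) - 2))*(-32) = (-3 + ((9 + 54) - 2))*(-32) = (-3 + (63 - 2))*(-32) = (-3 + 61)*(-32) = 58*(-32) = -1856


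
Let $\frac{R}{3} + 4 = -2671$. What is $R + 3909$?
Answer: $-4116$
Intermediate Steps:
$R = -8025$ ($R = -12 + 3 \left(-2671\right) = -12 - 8013 = -8025$)
$R + 3909 = -8025 + 3909 = -4116$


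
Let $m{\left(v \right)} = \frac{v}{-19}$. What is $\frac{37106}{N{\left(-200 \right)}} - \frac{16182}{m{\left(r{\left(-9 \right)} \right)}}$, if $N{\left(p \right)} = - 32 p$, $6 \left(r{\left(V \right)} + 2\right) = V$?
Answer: $- \frac{1967601329}{22400} \approx -87839.0$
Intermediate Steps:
$r{\left(V \right)} = -2 + \frac{V}{6}$
$m{\left(v \right)} = - \frac{v}{19}$
$\frac{37106}{N{\left(-200 \right)}} - \frac{16182}{m{\left(r{\left(-9 \right)} \right)}} = \frac{37106}{\left(-32\right) \left(-200\right)} - \frac{16182}{\left(- \frac{1}{19}\right) \left(-2 + \frac{1}{6} \left(-9\right)\right)} = \frac{37106}{6400} - \frac{16182}{\left(- \frac{1}{19}\right) \left(-2 - \frac{3}{2}\right)} = 37106 \cdot \frac{1}{6400} - \frac{16182}{\left(- \frac{1}{19}\right) \left(- \frac{7}{2}\right)} = \frac{18553}{3200} - \frac{16182}{\frac{7}{38}} = \frac{18553}{3200} - \frac{614916}{7} = - \frac{1967601329}{22400}$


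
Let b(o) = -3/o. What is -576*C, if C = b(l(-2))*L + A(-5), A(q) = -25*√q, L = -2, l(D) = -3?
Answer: 1152 + 14400*I*√5 ≈ 1152.0 + 32199.0*I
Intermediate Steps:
A(q) = -25*√q
C = -2 - 25*I*√5 (C = -3/(-3)*(-2) - 25*I*√5 = -3*(-⅓)*(-2) - 25*I*√5 = 1*(-2) - 25*I*√5 = -2 - 25*I*√5 ≈ -2.0 - 55.902*I)
-576*C = -576*(-2 - 25*I*√5) = 1152 + 14400*I*√5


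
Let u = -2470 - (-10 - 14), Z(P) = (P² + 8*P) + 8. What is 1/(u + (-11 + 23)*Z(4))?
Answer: -1/1774 ≈ -0.00056370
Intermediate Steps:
Z(P) = 8 + P² + 8*P
u = -2446 (u = -2470 - 1*(-24) = -2470 + 24 = -2446)
1/(u + (-11 + 23)*Z(4)) = 1/(-2446 + (-11 + 23)*(8 + 4² + 8*4)) = 1/(-2446 + 12*(8 + 16 + 32)) = 1/(-2446 + 12*56) = 1/(-2446 + 672) = 1/(-1774) = -1/1774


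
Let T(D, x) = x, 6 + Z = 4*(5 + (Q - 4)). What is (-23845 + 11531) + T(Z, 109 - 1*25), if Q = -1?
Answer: -12230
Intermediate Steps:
Z = -6 (Z = -6 + 4*(5 + (-1 - 4)) = -6 + 4*(5 - 5) = -6 + 4*0 = -6 + 0 = -6)
(-23845 + 11531) + T(Z, 109 - 1*25) = (-23845 + 11531) + (109 - 1*25) = -12314 + (109 - 25) = -12314 + 84 = -12230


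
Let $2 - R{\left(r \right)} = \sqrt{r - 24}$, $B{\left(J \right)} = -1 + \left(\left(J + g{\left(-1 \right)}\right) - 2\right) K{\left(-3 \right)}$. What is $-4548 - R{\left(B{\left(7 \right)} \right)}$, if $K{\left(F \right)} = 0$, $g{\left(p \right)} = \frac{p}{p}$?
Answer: $-4550 + 5 i \approx -4550.0 + 5.0 i$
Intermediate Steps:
$g{\left(p \right)} = 1$
$B{\left(J \right)} = -1$ ($B{\left(J \right)} = -1 + \left(\left(J + 1\right) - 2\right) 0 = -1 + \left(\left(1 + J\right) - 2\right) 0 = -1 + \left(-1 + J\right) 0 = -1 + 0 = -1$)
$R{\left(r \right)} = 2 - \sqrt{-24 + r}$ ($R{\left(r \right)} = 2 - \sqrt{r - 24} = 2 - \sqrt{-24 + r}$)
$-4548 - R{\left(B{\left(7 \right)} \right)} = -4548 - \left(2 - \sqrt{-24 - 1}\right) = -4548 - \left(2 - \sqrt{-25}\right) = -4548 - \left(2 - 5 i\right) = -4550 + 5 i$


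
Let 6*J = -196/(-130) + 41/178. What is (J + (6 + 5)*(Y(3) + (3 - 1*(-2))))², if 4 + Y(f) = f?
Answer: 1050344168769/535459600 ≈ 1961.6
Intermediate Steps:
Y(f) = -4 + f
J = 6703/23140 (J = (-196/(-130) + 41/178)/6 = (-196*(-1/130) + 41*(1/178))/6 = (98/65 + 41/178)/6 = (⅙)*(20109/11570) = 6703/23140 ≈ 0.28967)
(J + (6 + 5)*(Y(3) + (3 - 1*(-2))))² = (6703/23140 + (6 + 5)*((-4 + 3) + (3 - 1*(-2))))² = (6703/23140 + 11*(-1 + (3 + 2)))² = (6703/23140 + 11*(-1 + 5))² = (6703/23140 + 11*4)² = (6703/23140 + 44)² = (1024863/23140)² = 1050344168769/535459600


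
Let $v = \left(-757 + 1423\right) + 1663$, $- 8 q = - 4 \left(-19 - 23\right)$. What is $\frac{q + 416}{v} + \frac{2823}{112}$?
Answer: $\frac{6619007}{260848} \approx 25.375$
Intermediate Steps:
$q = -21$ ($q = - \frac{\left(-4\right) \left(-19 - 23\right)}{8} = - \frac{\left(-4\right) \left(-42\right)}{8} = \left(- \frac{1}{8}\right) 168 = -21$)
$v = 2329$ ($v = 666 + 1663 = 2329$)
$\frac{q + 416}{v} + \frac{2823}{112} = \frac{-21 + 416}{2329} + \frac{2823}{112} = 395 \cdot \frac{1}{2329} + 2823 \cdot \frac{1}{112} = \frac{395}{2329} + \frac{2823}{112} = \frac{6619007}{260848}$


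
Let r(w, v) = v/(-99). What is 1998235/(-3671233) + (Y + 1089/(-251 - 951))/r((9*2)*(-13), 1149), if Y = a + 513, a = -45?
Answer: -68939610340993/1690110851278 ≈ -40.790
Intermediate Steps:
r(w, v) = -v/99 (r(w, v) = v*(-1/99) = -v/99)
Y = 468 (Y = -45 + 513 = 468)
1998235/(-3671233) + (Y + 1089/(-251 - 951))/r((9*2)*(-13), 1149) = 1998235/(-3671233) + (468 + 1089/(-251 - 951))/((-1/99*1149)) = 1998235*(-1/3671233) + (468 + 1089/(-1202))/(-383/33) = -1998235/3671233 + (468 - 1/1202*1089)*(-33/383) = -1998235/3671233 + (468 - 1089/1202)*(-33/383) = -1998235/3671233 + (561447/1202)*(-33/383) = -1998235/3671233 - 18527751/460366 = -68939610340993/1690110851278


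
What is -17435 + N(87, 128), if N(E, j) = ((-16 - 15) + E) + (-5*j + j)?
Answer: -17891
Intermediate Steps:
N(E, j) = -31 + E - 4*j (N(E, j) = (-31 + E) - 4*j = -31 + E - 4*j)
-17435 + N(87, 128) = -17435 + (-31 + 87 - 4*128) = -17435 + (-31 + 87 - 512) = -17435 - 456 = -17891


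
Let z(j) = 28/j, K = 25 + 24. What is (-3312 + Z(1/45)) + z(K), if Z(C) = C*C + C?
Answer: -46939178/14175 ≈ -3311.4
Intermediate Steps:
Z(C) = C + C² (Z(C) = C² + C = C + C²)
K = 49
(-3312 + Z(1/45)) + z(K) = (-3312 + (1 + 1/45)/45) + 28/49 = (-3312 + (1 + 1/45)/45) + 28*(1/49) = (-3312 + (1/45)*(46/45)) + 4/7 = (-3312 + 46/2025) + 4/7 = -6706754/2025 + 4/7 = -46939178/14175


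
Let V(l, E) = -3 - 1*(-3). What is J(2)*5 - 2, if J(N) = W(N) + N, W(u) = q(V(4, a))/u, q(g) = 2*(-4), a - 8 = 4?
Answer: -12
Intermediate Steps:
a = 12 (a = 8 + 4 = 12)
V(l, E) = 0 (V(l, E) = -3 + 3 = 0)
q(g) = -8
W(u) = -8/u
J(N) = N - 8/N (J(N) = -8/N + N = N - 8/N)
J(2)*5 - 2 = (2 - 8/2)*5 - 2 = (2 - 8*½)*5 - 2 = (2 - 4)*5 - 2 = -2*5 - 2 = -10 - 2 = -12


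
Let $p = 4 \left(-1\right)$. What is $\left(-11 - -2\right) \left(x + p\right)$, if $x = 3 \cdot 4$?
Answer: $-72$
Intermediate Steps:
$p = -4$
$x = 12$
$\left(-11 - -2\right) \left(x + p\right) = \left(-11 - -2\right) \left(12 - 4\right) = \left(-11 + 2\right) 8 = \left(-9\right) 8 = -72$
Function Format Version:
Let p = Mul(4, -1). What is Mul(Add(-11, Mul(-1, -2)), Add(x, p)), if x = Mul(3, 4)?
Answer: -72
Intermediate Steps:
p = -4
x = 12
Mul(Add(-11, Mul(-1, -2)), Add(x, p)) = Mul(Add(-11, Mul(-1, -2)), Add(12, -4)) = Mul(Add(-11, 2), 8) = Mul(-9, 8) = -72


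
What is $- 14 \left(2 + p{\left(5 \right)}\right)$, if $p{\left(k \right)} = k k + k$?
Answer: $-448$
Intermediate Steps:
$p{\left(k \right)} = k + k^{2}$ ($p{\left(k \right)} = k^{2} + k = k + k^{2}$)
$- 14 \left(2 + p{\left(5 \right)}\right) = - 14 \left(2 + 5 \left(1 + 5\right)\right) = - 14 \left(2 + 5 \cdot 6\right) = - 14 \left(2 + 30\right) = \left(-14\right) 32 = -448$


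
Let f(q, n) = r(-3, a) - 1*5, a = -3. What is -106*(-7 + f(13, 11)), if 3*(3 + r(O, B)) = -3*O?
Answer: 1272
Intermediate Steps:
r(O, B) = -3 - O (r(O, B) = -3 + (-3*O)/3 = -3 - O)
f(q, n) = -5 (f(q, n) = (-3 - 1*(-3)) - 1*5 = (-3 + 3) - 5 = 0 - 5 = -5)
-106*(-7 + f(13, 11)) = -106*(-7 - 5) = -106*(-12) = 1272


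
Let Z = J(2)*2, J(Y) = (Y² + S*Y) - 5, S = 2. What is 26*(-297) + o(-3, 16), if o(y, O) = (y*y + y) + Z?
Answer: -7710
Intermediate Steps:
J(Y) = -5 + Y² + 2*Y (J(Y) = (Y² + 2*Y) - 5 = -5 + Y² + 2*Y)
Z = 6 (Z = (-5 + 2² + 2*2)*2 = (-5 + 4 + 4)*2 = 3*2 = 6)
o(y, O) = 6 + y + y² (o(y, O) = (y*y + y) + 6 = (y² + y) + 6 = (y + y²) + 6 = 6 + y + y²)
26*(-297) + o(-3, 16) = 26*(-297) + (6 - 3 + (-3)²) = -7722 + (6 - 3 + 9) = -7722 + 12 = -7710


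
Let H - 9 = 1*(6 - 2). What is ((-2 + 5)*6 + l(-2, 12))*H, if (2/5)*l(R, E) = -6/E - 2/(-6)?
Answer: 2743/12 ≈ 228.58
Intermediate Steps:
l(R, E) = ⅚ - 15/E (l(R, E) = 5*(-6/E - 2/(-6))/2 = 5*(-6/E - 2*(-⅙))/2 = 5*(-6/E + ⅓)/2 = 5*(⅓ - 6/E)/2 = ⅚ - 15/E)
H = 13 (H = 9 + 1*(6 - 2) = 9 + 1*4 = 9 + 4 = 13)
((-2 + 5)*6 + l(-2, 12))*H = ((-2 + 5)*6 + (⅚ - 15/12))*13 = (3*6 + (⅚ - 15*1/12))*13 = (18 + (⅚ - 5/4))*13 = (18 - 5/12)*13 = (211/12)*13 = 2743/12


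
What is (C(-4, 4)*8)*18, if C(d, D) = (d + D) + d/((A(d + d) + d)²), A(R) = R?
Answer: -4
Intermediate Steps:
C(d, D) = D + d + 1/(9*d) (C(d, D) = (d + D) + d/(((d + d) + d)²) = (D + d) + d/((2*d + d)²) = (D + d) + d/((3*d)²) = (D + d) + d/((9*d²)) = (D + d) + d*(1/(9*d²)) = (D + d) + 1/(9*d) = D + d + 1/(9*d))
(C(-4, 4)*8)*18 = ((4 - 4 + (⅑)/(-4))*8)*18 = ((4 - 4 + (⅑)*(-¼))*8)*18 = ((4 - 4 - 1/36)*8)*18 = -1/36*8*18 = -2/9*18 = -4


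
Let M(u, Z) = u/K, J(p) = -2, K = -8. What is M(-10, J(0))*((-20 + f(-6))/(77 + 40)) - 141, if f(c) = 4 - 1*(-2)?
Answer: -33029/234 ≈ -141.15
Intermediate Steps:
f(c) = 6 (f(c) = 4 + 2 = 6)
M(u, Z) = -u/8 (M(u, Z) = u/(-8) = u*(-⅛) = -u/8)
M(-10, J(0))*((-20 + f(-6))/(77 + 40)) - 141 = (-⅛*(-10))*((-20 + 6)/(77 + 40)) - 141 = 5*(-14/117)/4 - 141 = 5*(-14*1/117)/4 - 141 = (5/4)*(-14/117) - 141 = -35/234 - 141 = -33029/234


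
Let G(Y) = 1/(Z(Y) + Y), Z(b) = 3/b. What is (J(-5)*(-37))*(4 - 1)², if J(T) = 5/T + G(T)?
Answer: 10989/28 ≈ 392.46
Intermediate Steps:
G(Y) = 1/(Y + 3/Y) (G(Y) = 1/(3/Y + Y) = 1/(Y + 3/Y))
J(T) = 5/T + T/(3 + T²)
(J(-5)*(-37))*(4 - 1)² = ((3*(5 + 2*(-5)²)/(-5*(3 + (-5)²)))*(-37))*(4 - 1)² = ((3*(-⅕)*(5 + 2*25)/(3 + 25))*(-37))*3² = ((3*(-⅕)*(5 + 50)/28)*(-37))*9 = ((3*(-⅕)*(1/28)*55)*(-37))*9 = -33/28*(-37)*9 = (1221/28)*9 = 10989/28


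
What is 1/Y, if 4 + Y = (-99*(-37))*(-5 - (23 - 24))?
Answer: -1/14656 ≈ -6.8231e-5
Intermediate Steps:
Y = -14656 (Y = -4 + (-99*(-37))*(-5 - (23 - 24)) = -4 + 3663*(-5 - 1*(-1)) = -4 + 3663*(-5 + 1) = -4 + 3663*(-4) = -4 - 14652 = -14656)
1/Y = 1/(-14656) = -1/14656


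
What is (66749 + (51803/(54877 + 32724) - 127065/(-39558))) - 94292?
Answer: -31810712792085/1155106786 ≈ -27539.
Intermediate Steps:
(66749 + (51803/(54877 + 32724) - 127065/(-39558))) - 94292 = (66749 + (51803/87601 - 127065*(-1/39558))) - 94292 = (66749 + (51803*(1/87601) + 42355/13186)) - 94292 = (66749 + (51803/87601 + 42355/13186)) - 94292 = (66749 + 4393414713/1155106786) - 94292 = 77106616273427/1155106786 - 94292 = -31810712792085/1155106786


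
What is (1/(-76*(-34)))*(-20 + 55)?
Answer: 35/2584 ≈ 0.013545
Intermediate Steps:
(1/(-76*(-34)))*(-20 + 55) = -1/76*(-1/34)*35 = (1/2584)*35 = 35/2584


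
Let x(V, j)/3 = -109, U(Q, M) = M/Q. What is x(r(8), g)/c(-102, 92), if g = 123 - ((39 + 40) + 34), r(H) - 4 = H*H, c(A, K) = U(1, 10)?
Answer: -327/10 ≈ -32.700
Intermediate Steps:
c(A, K) = 10 (c(A, K) = 10/1 = 10*1 = 10)
r(H) = 4 + H² (r(H) = 4 + H*H = 4 + H²)
g = 10 (g = 123 - (79 + 34) = 123 - 1*113 = 123 - 113 = 10)
x(V, j) = -327 (x(V, j) = 3*(-109) = -327)
x(r(8), g)/c(-102, 92) = -327/10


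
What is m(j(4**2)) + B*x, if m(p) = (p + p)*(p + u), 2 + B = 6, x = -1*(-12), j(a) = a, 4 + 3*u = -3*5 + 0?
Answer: 1072/3 ≈ 357.33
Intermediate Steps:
u = -19/3 (u = -4/3 + (-3*5 + 0)/3 = -4/3 + (-15 + 0)/3 = -4/3 + (1/3)*(-15) = -4/3 - 5 = -19/3 ≈ -6.3333)
x = 12
B = 4 (B = -2 + 6 = 4)
m(p) = 2*p*(-19/3 + p) (m(p) = (p + p)*(p - 19/3) = (2*p)*(-19/3 + p) = 2*p*(-19/3 + p))
m(j(4**2)) + B*x = (2/3)*4**2*(-19 + 3*4**2) + 4*12 = (2/3)*16*(-19 + 3*16) + 48 = (2/3)*16*(-19 + 48) + 48 = (2/3)*16*29 + 48 = 928/3 + 48 = 1072/3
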